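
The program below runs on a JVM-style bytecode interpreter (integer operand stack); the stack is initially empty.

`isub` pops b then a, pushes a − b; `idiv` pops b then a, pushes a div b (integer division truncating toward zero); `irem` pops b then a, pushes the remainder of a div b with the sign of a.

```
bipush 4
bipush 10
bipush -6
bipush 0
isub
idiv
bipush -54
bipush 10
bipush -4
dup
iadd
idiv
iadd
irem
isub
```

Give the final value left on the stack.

5

bipush 4   : [4]
bipush 10  : [4, 10]
bipush -6  : [4, 10, -6]
bipush 0   : [4, 10, -6, 0]
isub       : [4, 10, -6]
idiv       : [4, -1]
bipush -54 : [4, -1, -54]
bipush 10  : [4, -1, -54, 10]
bipush -4  : [4, -1, -54, 10, -4]
dup        : [4, -1, -54, 10, -4, -4]
iadd       : [4, -1, -54, 10, -8]
idiv       : [4, -1, -54, -1]
iadd       : [4, -1, -55]
irem       : [4, -1]
isub       : [5]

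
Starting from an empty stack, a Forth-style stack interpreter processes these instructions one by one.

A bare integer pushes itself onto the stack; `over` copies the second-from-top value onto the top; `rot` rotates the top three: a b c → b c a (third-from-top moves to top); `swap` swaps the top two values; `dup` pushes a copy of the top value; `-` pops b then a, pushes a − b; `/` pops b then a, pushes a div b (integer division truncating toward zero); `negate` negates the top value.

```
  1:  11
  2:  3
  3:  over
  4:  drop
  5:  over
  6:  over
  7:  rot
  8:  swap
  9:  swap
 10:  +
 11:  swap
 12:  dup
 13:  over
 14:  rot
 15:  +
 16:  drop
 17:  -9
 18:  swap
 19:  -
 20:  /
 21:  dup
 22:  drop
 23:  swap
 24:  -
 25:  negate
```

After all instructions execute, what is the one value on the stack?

11     -> 11
3      -> 11 3
over   -> 11 3 11
drop   -> 11 3
over   -> 11 3 11
over   -> 11 3 11 3
rot    -> 11 11 3 3
swap   -> 11 11 3 3
swap   -> 11 11 3 3
+      -> 11 11 6
swap   -> 11 6 11
dup    -> 11 6 11 11
over   -> 11 6 11 11 11
rot    -> 11 6 11 11 11
+      -> 11 6 11 22
drop   -> 11 6 11
-9     -> 11 6 11 -9
swap   -> 11 6 -9 11
-      -> 11 6 -20
/      -> 11 0
dup    -> 11 0 0
drop   -> 11 0
swap   -> 0 11
-      -> -11
negate -> 11

11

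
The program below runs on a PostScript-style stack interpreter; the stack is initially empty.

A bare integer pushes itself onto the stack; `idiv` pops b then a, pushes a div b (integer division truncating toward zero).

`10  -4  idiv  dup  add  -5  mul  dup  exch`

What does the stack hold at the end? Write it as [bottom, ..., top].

[20, 20]

10    [10]
-4    [10, -4]
idiv  [-2]
dup   [-2, -2]
add   [-4]
-5    [-4, -5]
mul   [20]
dup   [20, 20]
exch  [20, 20]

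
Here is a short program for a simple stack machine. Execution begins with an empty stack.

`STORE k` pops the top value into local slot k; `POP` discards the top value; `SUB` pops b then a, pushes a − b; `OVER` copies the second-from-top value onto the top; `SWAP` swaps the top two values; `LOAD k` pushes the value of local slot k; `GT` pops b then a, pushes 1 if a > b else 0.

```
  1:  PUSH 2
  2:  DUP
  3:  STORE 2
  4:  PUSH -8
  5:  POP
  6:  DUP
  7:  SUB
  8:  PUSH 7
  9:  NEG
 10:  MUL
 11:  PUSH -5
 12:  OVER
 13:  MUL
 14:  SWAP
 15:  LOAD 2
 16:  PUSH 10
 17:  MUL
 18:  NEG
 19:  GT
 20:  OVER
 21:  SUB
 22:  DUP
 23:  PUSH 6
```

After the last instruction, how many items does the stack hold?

4

PUSH 2  → 2
DUP     → 2 2
STORE 2 → 2
PUSH -8 → 2 -8
POP     → 2
DUP     → 2 2
SUB     → 0
PUSH 7  → 0 7
NEG     → 0 -7
MUL     → 0
PUSH -5 → 0 -5
OVER    → 0 -5 0
MUL     → 0 0
SWAP    → 0 0
LOAD 2  → 0 0 2
PUSH 10 → 0 0 2 10
MUL     → 0 0 20
NEG     → 0 0 -20
GT      → 0 1
OVER    → 0 1 0
SUB     → 0 1
DUP     → 0 1 1
PUSH 6  → 0 1 1 6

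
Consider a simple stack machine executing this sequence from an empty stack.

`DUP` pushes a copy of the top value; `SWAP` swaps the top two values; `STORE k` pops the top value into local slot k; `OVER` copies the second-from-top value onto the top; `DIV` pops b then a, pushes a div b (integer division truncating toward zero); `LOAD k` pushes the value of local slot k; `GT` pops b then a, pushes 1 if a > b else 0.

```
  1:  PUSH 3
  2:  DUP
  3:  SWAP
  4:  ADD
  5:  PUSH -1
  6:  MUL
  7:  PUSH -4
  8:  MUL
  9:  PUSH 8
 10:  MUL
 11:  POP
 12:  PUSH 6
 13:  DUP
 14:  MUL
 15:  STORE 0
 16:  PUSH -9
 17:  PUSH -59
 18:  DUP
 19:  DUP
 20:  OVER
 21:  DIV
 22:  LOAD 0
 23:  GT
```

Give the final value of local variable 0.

36

PUSH 3   → [3]
DUP      → [3, 3]
SWAP     → [3, 3]
ADD      → [6]
PUSH -1  → [6, -1]
MUL      → [-6]
PUSH -4  → [-6, -4]
MUL      → [24]
PUSH 8   → [24, 8]
MUL      → [192]
POP      → []
PUSH 6   → [6]
DUP      → [6, 6]
MUL      → [36]
STORE 0  → []
PUSH -9  → [-9]
PUSH -59 → [-9, -59]
DUP      → [-9, -59, -59]
DUP      → [-9, -59, -59, -59]
OVER     → [-9, -59, -59, -59, -59]
DIV      → [-9, -59, -59, 1]
LOAD 0   → [-9, -59, -59, 1, 36]
GT       → [-9, -59, -59, 0]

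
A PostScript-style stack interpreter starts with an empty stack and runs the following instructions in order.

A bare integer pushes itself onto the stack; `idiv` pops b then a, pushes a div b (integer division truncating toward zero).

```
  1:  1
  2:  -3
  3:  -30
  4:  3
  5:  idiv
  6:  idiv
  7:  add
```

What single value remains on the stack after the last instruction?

1

1    -> [1]
-3   -> [1, -3]
-30  -> [1, -3, -30]
3    -> [1, -3, -30, 3]
idiv -> [1, -3, -10]
idiv -> [1, 0]
add  -> [1]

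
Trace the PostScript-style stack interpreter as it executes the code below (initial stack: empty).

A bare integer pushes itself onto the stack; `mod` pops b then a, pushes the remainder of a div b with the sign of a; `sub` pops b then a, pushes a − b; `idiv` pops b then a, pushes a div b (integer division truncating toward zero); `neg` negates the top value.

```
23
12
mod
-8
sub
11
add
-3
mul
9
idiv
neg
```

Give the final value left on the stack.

10

23   : [23]
12   : [23, 12]
mod  : [11]
-8   : [11, -8]
sub  : [19]
11   : [19, 11]
add  : [30]
-3   : [30, -3]
mul  : [-90]
9    : [-90, 9]
idiv : [-10]
neg  : [10]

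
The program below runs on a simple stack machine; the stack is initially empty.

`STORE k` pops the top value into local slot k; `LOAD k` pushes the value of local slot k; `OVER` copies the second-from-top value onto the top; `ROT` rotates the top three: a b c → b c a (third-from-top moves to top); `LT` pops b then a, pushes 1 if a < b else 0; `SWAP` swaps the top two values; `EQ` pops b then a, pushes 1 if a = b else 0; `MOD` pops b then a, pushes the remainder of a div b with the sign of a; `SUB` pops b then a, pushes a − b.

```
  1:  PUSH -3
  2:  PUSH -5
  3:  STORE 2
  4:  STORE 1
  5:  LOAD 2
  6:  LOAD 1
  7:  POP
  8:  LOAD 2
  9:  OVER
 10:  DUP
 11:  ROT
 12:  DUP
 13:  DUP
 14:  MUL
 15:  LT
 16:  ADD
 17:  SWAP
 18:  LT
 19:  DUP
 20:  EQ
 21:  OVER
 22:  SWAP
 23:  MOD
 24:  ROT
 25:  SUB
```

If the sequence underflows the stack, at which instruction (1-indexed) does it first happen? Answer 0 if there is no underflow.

24

PUSH -3  [-3]
PUSH -5  [-3, -5]
STORE 2  [-3]
STORE 1  []
LOAD 2   [-5]
LOAD 1   [-5, -3]
POP      [-5]
LOAD 2   [-5, -5]
OVER     [-5, -5, -5]
DUP      [-5, -5, -5, -5]
ROT      [-5, -5, -5, -5]
DUP      [-5, -5, -5, -5, -5]
DUP      [-5, -5, -5, -5, -5, -5]
MUL      [-5, -5, -5, -5, 25]
LT       [-5, -5, -5, 1]
ADD      [-5, -5, -4]
SWAP     [-5, -4, -5]
LT       [-5, 0]
DUP      [-5, 0, 0]
EQ       [-5, 1]
OVER     [-5, 1, -5]
SWAP     [-5, -5, 1]
MOD      [-5, 0]
ROT  — needs 3 operands, stack has 2 → underflow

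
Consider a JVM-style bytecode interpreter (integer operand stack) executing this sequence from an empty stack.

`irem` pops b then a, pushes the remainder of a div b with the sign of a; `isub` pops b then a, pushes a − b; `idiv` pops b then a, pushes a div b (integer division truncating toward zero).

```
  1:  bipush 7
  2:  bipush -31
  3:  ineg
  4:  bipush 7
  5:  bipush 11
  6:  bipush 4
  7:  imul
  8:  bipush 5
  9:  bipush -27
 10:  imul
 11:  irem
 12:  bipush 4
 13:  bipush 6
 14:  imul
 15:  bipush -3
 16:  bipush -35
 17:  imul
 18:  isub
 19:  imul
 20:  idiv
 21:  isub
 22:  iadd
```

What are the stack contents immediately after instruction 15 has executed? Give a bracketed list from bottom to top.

[7, 31, 7, 44, 24, -3]

bipush 7    [7]
bipush -31  [7, -31]
ineg        [7, 31]
bipush 7    [7, 31, 7]
bipush 11   [7, 31, 7, 11]
bipush 4    [7, 31, 7, 11, 4]
imul        [7, 31, 7, 44]
bipush 5    [7, 31, 7, 44, 5]
bipush -27  [7, 31, 7, 44, 5, -27]
imul        [7, 31, 7, 44, -135]
irem        [7, 31, 7, 44]
bipush 4    [7, 31, 7, 44, 4]
bipush 6    [7, 31, 7, 44, 4, 6]
imul        [7, 31, 7, 44, 24]
bipush -3   [7, 31, 7, 44, 24, -3]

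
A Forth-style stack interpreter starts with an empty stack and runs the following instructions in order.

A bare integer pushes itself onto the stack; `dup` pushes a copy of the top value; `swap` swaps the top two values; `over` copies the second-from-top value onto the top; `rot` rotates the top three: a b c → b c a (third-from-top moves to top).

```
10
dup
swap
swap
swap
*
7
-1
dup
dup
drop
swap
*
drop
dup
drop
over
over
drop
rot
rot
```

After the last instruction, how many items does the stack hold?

10   → [10]
dup  → [10, 10]
swap → [10, 10]
swap → [10, 10]
swap → [10, 10]
*    → [100]
7    → [100, 7]
-1   → [100, 7, -1]
dup  → [100, 7, -1, -1]
dup  → [100, 7, -1, -1, -1]
drop → [100, 7, -1, -1]
swap → [100, 7, -1, -1]
*    → [100, 7, 1]
drop → [100, 7]
dup  → [100, 7, 7]
drop → [100, 7]
over → [100, 7, 100]
over → [100, 7, 100, 7]
drop → [100, 7, 100]
rot  → [7, 100, 100]
rot  → [100, 100, 7]

3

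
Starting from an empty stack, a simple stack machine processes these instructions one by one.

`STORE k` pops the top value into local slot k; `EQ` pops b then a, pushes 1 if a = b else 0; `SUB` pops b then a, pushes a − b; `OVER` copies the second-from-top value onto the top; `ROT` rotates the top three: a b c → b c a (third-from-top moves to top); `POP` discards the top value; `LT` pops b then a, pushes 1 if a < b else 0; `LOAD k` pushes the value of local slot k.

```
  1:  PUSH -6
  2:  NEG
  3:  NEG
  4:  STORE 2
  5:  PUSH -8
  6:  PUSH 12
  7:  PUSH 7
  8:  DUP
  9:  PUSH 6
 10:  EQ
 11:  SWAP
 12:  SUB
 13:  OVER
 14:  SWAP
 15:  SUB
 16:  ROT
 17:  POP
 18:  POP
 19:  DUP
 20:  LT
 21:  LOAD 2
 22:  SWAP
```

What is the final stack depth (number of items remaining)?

PUSH -6  -6
NEG      6
NEG      -6
STORE 2  (empty)
PUSH -8  -8
PUSH 12  -8 12
PUSH 7   -8 12 7
DUP      -8 12 7 7
PUSH 6   -8 12 7 7 6
EQ       -8 12 7 0
SWAP     -8 12 0 7
SUB      -8 12 -7
OVER     -8 12 -7 12
SWAP     -8 12 12 -7
SUB      -8 12 19
ROT      12 19 -8
POP      12 19
POP      12
DUP      12 12
LT       0
LOAD 2   0 -6
SWAP     -6 0

2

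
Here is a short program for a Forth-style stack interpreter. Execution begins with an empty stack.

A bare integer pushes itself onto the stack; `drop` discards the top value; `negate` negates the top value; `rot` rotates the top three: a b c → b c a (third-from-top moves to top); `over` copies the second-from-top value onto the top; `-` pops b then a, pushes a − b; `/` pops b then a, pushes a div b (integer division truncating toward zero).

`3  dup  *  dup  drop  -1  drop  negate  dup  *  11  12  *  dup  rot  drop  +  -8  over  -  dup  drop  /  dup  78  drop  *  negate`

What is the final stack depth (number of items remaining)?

3      : [3]
dup    : [3, 3]
*      : [9]
dup    : [9, 9]
drop   : [9]
-1     : [9, -1]
drop   : [9]
negate : [-9]
dup    : [-9, -9]
*      : [81]
11     : [81, 11]
12     : [81, 11, 12]
*      : [81, 132]
dup    : [81, 132, 132]
rot    : [132, 132, 81]
drop   : [132, 132]
+      : [264]
-8     : [264, -8]
over   : [264, -8, 264]
-      : [264, -272]
dup    : [264, -272, -272]
drop   : [264, -272]
/      : [0]
dup    : [0, 0]
78     : [0, 0, 78]
drop   : [0, 0]
*      : [0]
negate : [0]

1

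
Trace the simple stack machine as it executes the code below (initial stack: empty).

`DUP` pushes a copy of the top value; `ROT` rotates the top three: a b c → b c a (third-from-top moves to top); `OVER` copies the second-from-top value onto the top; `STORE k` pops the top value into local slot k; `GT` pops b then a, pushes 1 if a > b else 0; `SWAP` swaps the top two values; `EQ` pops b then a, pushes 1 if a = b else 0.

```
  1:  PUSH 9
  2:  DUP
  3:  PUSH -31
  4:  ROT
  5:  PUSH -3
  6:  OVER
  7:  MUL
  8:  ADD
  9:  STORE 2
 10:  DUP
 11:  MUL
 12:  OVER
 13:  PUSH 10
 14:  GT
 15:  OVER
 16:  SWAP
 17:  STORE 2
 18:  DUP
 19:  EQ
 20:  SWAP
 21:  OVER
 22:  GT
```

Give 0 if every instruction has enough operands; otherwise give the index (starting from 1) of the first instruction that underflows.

PUSH 9   → 9
DUP      → 9 9
PUSH -31 → 9 9 -31
ROT      → 9 -31 9
PUSH -3  → 9 -31 9 -3
OVER     → 9 -31 9 -3 9
MUL      → 9 -31 9 -27
ADD      → 9 -31 -18
STORE 2  → 9 -31
DUP      → 9 -31 -31
MUL      → 9 961
OVER     → 9 961 9
PUSH 10  → 9 961 9 10
GT       → 9 961 0
OVER     → 9 961 0 961
SWAP     → 9 961 961 0
STORE 2  → 9 961 961
DUP      → 9 961 961 961
EQ       → 9 961 1
SWAP     → 9 1 961
OVER     → 9 1 961 1
GT       → 9 1 1

0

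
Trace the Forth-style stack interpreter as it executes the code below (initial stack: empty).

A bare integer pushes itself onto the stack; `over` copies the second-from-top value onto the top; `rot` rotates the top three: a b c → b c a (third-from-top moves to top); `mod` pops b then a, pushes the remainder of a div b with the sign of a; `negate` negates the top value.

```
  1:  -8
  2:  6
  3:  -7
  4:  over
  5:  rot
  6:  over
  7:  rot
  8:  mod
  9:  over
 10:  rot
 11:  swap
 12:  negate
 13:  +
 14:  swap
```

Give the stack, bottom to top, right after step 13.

[-8, -7, 0, 0]

-8     → -8
6      → -8 6
-7     → -8 6 -7
over   → -8 6 -7 6
rot    → -8 -7 6 6
over   → -8 -7 6 6 6
rot    → -8 -7 6 6 6
mod    → -8 -7 6 0
over   → -8 -7 6 0 6
rot    → -8 -7 0 6 6
swap   → -8 -7 0 6 6
negate → -8 -7 0 6 -6
+      → -8 -7 0 0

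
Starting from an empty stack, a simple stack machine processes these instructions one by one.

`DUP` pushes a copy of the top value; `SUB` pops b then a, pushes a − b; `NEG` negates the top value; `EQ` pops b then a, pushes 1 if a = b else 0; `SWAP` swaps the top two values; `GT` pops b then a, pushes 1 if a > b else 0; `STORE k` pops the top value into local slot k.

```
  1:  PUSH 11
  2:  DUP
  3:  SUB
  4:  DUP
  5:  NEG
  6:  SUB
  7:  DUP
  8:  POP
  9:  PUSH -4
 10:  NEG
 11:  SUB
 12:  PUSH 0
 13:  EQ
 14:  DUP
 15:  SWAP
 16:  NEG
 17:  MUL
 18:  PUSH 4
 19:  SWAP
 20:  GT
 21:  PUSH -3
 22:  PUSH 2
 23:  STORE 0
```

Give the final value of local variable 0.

PUSH 11  11
DUP      11 11
SUB      0
DUP      0 0
NEG      0 0
SUB      0
DUP      0 0
POP      0
PUSH -4  0 -4
NEG      0 4
SUB      -4
PUSH 0   -4 0
EQ       0
DUP      0 0
SWAP     0 0
NEG      0 0
MUL      0
PUSH 4   0 4
SWAP     4 0
GT       1
PUSH -3  1 -3
PUSH 2   1 -3 2
STORE 0  1 -3

2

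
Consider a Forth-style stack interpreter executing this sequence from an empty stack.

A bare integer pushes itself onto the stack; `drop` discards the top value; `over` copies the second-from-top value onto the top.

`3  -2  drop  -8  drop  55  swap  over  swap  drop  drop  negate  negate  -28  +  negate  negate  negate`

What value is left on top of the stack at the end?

-27

3      → [3]
-2     → [3, -2]
drop   → [3]
-8     → [3, -8]
drop   → [3]
55     → [3, 55]
swap   → [55, 3]
over   → [55, 3, 55]
swap   → [55, 55, 3]
drop   → [55, 55]
drop   → [55]
negate → [-55]
negate → [55]
-28    → [55, -28]
+      → [27]
negate → [-27]
negate → [27]
negate → [-27]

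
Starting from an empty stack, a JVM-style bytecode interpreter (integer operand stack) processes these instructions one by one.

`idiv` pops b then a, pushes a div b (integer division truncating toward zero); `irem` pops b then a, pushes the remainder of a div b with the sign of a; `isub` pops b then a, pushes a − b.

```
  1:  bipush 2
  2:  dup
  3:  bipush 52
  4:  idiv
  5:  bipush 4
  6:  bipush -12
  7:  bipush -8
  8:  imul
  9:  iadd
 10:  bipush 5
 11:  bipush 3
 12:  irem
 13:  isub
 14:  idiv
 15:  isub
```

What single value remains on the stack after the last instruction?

2

bipush 2   → 2
dup        → 2 2
bipush 52  → 2 2 52
idiv       → 2 0
bipush 4   → 2 0 4
bipush -12 → 2 0 4 -12
bipush -8  → 2 0 4 -12 -8
imul       → 2 0 4 96
iadd       → 2 0 100
bipush 5   → 2 0 100 5
bipush 3   → 2 0 100 5 3
irem       → 2 0 100 2
isub       → 2 0 98
idiv       → 2 0
isub       → 2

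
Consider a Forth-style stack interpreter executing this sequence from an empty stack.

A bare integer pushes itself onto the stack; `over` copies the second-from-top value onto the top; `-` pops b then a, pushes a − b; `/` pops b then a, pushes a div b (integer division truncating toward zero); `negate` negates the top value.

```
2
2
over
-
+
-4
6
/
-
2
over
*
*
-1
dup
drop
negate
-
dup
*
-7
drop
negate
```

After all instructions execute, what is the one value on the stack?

-49

2      : 2
2      : 2 2
over   : 2 2 2
-      : 2 0
+      : 2
-4     : 2 -4
6      : 2 -4 6
/      : 2 0
-      : 2
2      : 2 2
over   : 2 2 2
*      : 2 4
*      : 8
-1     : 8 -1
dup    : 8 -1 -1
drop   : 8 -1
negate : 8 1
-      : 7
dup    : 7 7
*      : 49
-7     : 49 -7
drop   : 49
negate : -49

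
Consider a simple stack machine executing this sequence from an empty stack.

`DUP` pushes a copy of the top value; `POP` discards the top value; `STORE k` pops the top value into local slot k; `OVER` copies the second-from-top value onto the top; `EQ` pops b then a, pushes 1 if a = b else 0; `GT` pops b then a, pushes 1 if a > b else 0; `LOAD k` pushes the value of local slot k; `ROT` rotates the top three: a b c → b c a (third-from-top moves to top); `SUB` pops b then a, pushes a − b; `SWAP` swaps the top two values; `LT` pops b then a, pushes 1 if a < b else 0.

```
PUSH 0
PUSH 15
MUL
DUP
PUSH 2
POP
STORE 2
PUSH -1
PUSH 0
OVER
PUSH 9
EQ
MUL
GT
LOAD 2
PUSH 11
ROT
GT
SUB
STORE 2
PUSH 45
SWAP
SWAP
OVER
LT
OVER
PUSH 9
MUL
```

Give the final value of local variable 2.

PUSH 0  -> [0]
PUSH 15 -> [0, 15]
MUL     -> [0]
DUP     -> [0, 0]
PUSH 2  -> [0, 0, 2]
POP     -> [0, 0]
STORE 2 -> [0]
PUSH -1 -> [0, -1]
PUSH 0  -> [0, -1, 0]
OVER    -> [0, -1, 0, -1]
PUSH 9  -> [0, -1, 0, -1, 9]
EQ      -> [0, -1, 0, 0]
MUL     -> [0, -1, 0]
GT      -> [0, 0]
LOAD 2  -> [0, 0, 0]
PUSH 11 -> [0, 0, 0, 11]
ROT     -> [0, 0, 11, 0]
GT      -> [0, 0, 1]
SUB     -> [0, -1]
STORE 2 -> [0]
PUSH 45 -> [0, 45]
SWAP    -> [45, 0]
SWAP    -> [0, 45]
OVER    -> [0, 45, 0]
LT      -> [0, 0]
OVER    -> [0, 0, 0]
PUSH 9  -> [0, 0, 0, 9]
MUL     -> [0, 0, 0]

-1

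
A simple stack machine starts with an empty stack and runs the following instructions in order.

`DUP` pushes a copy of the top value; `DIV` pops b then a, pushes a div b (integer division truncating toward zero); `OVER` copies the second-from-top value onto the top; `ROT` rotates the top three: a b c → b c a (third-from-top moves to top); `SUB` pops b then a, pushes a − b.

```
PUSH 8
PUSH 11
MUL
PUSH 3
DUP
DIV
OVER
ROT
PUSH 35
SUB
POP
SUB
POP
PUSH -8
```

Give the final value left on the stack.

PUSH 8  → [8]
PUSH 11 → [8, 11]
MUL     → [88]
PUSH 3  → [88, 3]
DUP     → [88, 3, 3]
DIV     → [88, 1]
OVER    → [88, 1, 88]
ROT     → [1, 88, 88]
PUSH 35 → [1, 88, 88, 35]
SUB     → [1, 88, 53]
POP     → [1, 88]
SUB     → [-87]
POP     → []
PUSH -8 → [-8]

-8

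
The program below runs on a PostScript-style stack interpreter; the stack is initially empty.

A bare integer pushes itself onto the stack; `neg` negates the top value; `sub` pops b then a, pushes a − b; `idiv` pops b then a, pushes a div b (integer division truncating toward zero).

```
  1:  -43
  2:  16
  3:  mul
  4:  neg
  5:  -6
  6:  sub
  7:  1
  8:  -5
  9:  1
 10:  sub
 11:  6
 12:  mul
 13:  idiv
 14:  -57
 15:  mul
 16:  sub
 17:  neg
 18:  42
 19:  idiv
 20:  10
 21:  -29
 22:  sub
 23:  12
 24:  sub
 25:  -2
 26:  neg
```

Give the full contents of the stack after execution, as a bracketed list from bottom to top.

[-16, 27, 2]

-43  : -43
16   : -43 16
mul  : -688
neg  : 688
-6   : 688 -6
sub  : 694
1    : 694 1
-5   : 694 1 -5
1    : 694 1 -5 1
sub  : 694 1 -6
6    : 694 1 -6 6
mul  : 694 1 -36
idiv : 694 0
-57  : 694 0 -57
mul  : 694 0
sub  : 694
neg  : -694
42   : -694 42
idiv : -16
10   : -16 10
-29  : -16 10 -29
sub  : -16 39
12   : -16 39 12
sub  : -16 27
-2   : -16 27 -2
neg  : -16 27 2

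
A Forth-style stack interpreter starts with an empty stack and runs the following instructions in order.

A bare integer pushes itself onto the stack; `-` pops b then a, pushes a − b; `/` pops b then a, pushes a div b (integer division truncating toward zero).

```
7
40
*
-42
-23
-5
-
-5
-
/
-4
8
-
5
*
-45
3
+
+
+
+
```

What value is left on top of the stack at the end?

181

7    7
40   7 40
*    280
-42  280 -42
-23  280 -42 -23
-5   280 -42 -23 -5
-    280 -42 -18
-5   280 -42 -18 -5
-    280 -42 -13
/    280 3
-4   280 3 -4
8    280 3 -4 8
-    280 3 -12
5    280 3 -12 5
*    280 3 -60
-45  280 3 -60 -45
3    280 3 -60 -45 3
+    280 3 -60 -42
+    280 3 -102
+    280 -99
+    181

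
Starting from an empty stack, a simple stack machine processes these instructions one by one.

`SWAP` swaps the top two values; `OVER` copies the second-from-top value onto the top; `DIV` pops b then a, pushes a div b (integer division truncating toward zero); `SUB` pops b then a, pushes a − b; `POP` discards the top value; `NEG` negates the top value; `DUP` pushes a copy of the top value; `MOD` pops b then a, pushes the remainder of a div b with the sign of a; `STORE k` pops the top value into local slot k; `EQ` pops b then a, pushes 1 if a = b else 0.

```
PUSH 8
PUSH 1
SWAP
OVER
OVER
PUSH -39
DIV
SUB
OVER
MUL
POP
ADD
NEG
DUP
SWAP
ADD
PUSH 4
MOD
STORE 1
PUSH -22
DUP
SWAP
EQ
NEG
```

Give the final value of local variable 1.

-2

PUSH 8   → 8
PUSH 1   → 8 1
SWAP     → 1 8
OVER     → 1 8 1
OVER     → 1 8 1 8
PUSH -39 → 1 8 1 8 -39
DIV      → 1 8 1 0
SUB      → 1 8 1
OVER     → 1 8 1 8
MUL      → 1 8 8
POP      → 1 8
ADD      → 9
NEG      → -9
DUP      → -9 -9
SWAP     → -9 -9
ADD      → -18
PUSH 4   → -18 4
MOD      → -2
STORE 1  → (empty)
PUSH -22 → -22
DUP      → -22 -22
SWAP     → -22 -22
EQ       → 1
NEG      → -1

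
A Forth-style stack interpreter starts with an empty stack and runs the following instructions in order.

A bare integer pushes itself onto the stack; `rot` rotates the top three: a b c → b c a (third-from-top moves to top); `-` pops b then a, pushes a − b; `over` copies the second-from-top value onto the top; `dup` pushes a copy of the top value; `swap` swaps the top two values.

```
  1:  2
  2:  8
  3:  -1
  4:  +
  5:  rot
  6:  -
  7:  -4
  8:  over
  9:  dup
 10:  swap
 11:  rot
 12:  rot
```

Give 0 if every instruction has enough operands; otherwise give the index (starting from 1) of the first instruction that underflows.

5

2   2
8   2 8
-1  2 8 -1
+   2 7
rot  — needs 3 operands, stack has 2 → underflow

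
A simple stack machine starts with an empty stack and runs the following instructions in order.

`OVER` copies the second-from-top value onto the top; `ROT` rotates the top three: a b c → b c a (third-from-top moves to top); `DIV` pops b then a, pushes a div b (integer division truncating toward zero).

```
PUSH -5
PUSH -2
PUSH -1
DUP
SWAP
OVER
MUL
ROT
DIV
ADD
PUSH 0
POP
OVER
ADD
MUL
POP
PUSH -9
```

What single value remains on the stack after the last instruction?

PUSH -5 : -5
PUSH -2 : -5 -2
PUSH -1 : -5 -2 -1
DUP     : -5 -2 -1 -1
SWAP    : -5 -2 -1 -1
OVER    : -5 -2 -1 -1 -1
MUL     : -5 -2 -1 1
ROT     : -5 -1 1 -2
DIV     : -5 -1 0
ADD     : -5 -1
PUSH 0  : -5 -1 0
POP     : -5 -1
OVER    : -5 -1 -5
ADD     : -5 -6
MUL     : 30
POP     : (empty)
PUSH -9 : -9

-9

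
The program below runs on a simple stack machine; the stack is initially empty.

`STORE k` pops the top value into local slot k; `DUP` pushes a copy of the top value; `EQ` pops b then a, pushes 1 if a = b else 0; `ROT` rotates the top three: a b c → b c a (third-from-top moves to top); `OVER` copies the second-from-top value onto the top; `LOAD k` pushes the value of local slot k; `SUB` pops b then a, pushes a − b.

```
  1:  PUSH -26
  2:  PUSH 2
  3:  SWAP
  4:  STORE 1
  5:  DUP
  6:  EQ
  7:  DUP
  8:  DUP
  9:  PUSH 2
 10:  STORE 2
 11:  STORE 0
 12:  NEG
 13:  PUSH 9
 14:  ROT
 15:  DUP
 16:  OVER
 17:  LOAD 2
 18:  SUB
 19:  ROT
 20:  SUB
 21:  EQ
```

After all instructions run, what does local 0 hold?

1

PUSH -26 -> -26
PUSH 2   -> -26 2
SWAP     -> 2 -26
STORE 1  -> 2
DUP      -> 2 2
EQ       -> 1
DUP      -> 1 1
DUP      -> 1 1 1
PUSH 2   -> 1 1 1 2
STORE 2  -> 1 1 1
STORE 0  -> 1 1
NEG      -> 1 -1
PUSH 9   -> 1 -1 9
ROT      -> -1 9 1
DUP      -> -1 9 1 1
OVER     -> -1 9 1 1 1
LOAD 2   -> -1 9 1 1 1 2
SUB      -> -1 9 1 1 -1
ROT      -> -1 9 1 -1 1
SUB      -> -1 9 1 -2
EQ       -> -1 9 0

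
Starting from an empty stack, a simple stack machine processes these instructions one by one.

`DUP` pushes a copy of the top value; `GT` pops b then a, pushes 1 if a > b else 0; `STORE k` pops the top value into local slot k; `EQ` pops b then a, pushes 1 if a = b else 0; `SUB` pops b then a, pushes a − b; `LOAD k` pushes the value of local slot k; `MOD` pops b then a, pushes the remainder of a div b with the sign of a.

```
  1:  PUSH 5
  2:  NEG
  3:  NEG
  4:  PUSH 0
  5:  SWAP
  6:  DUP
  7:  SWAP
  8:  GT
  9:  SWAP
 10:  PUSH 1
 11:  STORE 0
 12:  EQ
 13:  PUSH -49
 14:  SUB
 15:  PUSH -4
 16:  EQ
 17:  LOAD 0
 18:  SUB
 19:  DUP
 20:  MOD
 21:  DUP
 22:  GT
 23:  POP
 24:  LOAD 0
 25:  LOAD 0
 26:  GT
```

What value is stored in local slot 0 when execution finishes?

PUSH 5   : 5
NEG      : -5
NEG      : 5
PUSH 0   : 5 0
SWAP     : 0 5
DUP      : 0 5 5
SWAP     : 0 5 5
GT       : 0 0
SWAP     : 0 0
PUSH 1   : 0 0 1
STORE 0  : 0 0
EQ       : 1
PUSH -49 : 1 -49
SUB      : 50
PUSH -4  : 50 -4
EQ       : 0
LOAD 0   : 0 1
SUB      : -1
DUP      : -1 -1
MOD      : 0
DUP      : 0 0
GT       : 0
POP      : (empty)
LOAD 0   : 1
LOAD 0   : 1 1
GT       : 0

1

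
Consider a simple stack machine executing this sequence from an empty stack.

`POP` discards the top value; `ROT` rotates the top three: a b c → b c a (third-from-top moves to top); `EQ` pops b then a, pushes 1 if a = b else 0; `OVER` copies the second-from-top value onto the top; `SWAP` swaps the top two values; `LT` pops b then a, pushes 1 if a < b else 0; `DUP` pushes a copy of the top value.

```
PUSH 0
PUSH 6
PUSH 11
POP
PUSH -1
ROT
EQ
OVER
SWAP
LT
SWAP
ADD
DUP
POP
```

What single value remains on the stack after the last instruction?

PUSH 0  -> 0
PUSH 6  -> 0 6
PUSH 11 -> 0 6 11
POP     -> 0 6
PUSH -1 -> 0 6 -1
ROT     -> 6 -1 0
EQ      -> 6 0
OVER    -> 6 0 6
SWAP    -> 6 6 0
LT      -> 6 0
SWAP    -> 0 6
ADD     -> 6
DUP     -> 6 6
POP     -> 6

6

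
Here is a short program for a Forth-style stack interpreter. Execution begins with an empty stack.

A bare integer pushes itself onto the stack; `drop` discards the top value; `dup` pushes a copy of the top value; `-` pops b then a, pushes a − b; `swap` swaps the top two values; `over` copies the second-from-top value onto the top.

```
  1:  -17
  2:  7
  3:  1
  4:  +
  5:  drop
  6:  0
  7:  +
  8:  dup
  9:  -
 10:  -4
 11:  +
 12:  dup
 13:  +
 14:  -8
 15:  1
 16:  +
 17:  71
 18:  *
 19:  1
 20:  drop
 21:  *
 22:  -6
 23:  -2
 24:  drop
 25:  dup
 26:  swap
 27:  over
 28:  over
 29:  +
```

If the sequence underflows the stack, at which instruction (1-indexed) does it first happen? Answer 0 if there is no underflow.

-17  → [-17]
7    → [-17, 7]
1    → [-17, 7, 1]
+    → [-17, 8]
drop → [-17]
0    → [-17, 0]
+    → [-17]
dup  → [-17, -17]
-    → [0]
-4   → [0, -4]
+    → [-4]
dup  → [-4, -4]
+    → [-8]
-8   → [-8, -8]
1    → [-8, -8, 1]
+    → [-8, -7]
71   → [-8, -7, 71]
*    → [-8, -497]
1    → [-8, -497, 1]
drop → [-8, -497]
*    → [3976]
-6   → [3976, -6]
-2   → [3976, -6, -2]
drop → [3976, -6]
dup  → [3976, -6, -6]
swap → [3976, -6, -6]
over → [3976, -6, -6, -6]
over → [3976, -6, -6, -6, -6]
+    → [3976, -6, -6, -12]

0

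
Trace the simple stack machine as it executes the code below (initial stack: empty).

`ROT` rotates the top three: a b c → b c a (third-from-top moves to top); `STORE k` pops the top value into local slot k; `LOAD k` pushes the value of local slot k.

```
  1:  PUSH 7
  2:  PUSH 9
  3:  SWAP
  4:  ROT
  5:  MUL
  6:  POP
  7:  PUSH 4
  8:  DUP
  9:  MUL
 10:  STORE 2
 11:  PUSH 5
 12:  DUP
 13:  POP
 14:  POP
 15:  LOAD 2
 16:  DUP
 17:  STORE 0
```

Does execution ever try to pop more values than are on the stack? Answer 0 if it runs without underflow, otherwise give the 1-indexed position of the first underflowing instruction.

PUSH 7  7
PUSH 9  7 9
SWAP    9 7
ROT  — needs 3 operands, stack has 2 → underflow

4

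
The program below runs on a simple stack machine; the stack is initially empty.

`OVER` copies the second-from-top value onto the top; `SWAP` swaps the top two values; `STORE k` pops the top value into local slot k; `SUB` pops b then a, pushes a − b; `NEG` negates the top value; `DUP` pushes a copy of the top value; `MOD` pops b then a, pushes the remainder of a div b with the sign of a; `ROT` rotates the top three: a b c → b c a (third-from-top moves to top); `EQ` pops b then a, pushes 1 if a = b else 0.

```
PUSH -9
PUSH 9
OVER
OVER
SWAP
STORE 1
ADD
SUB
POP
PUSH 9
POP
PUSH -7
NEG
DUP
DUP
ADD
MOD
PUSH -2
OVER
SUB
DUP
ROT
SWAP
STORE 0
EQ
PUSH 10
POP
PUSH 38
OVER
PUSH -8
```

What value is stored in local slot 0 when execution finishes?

-9

PUSH -9 -> [-9]
PUSH 9  -> [-9, 9]
OVER    -> [-9, 9, -9]
OVER    -> [-9, 9, -9, 9]
SWAP    -> [-9, 9, 9, -9]
STORE 1 -> [-9, 9, 9]
ADD     -> [-9, 18]
SUB     -> [-27]
POP     -> []
PUSH 9  -> [9]
POP     -> []
PUSH -7 -> [-7]
NEG     -> [7]
DUP     -> [7, 7]
DUP     -> [7, 7, 7]
ADD     -> [7, 14]
MOD     -> [7]
PUSH -2 -> [7, -2]
OVER    -> [7, -2, 7]
SUB     -> [7, -9]
DUP     -> [7, -9, -9]
ROT     -> [-9, -9, 7]
SWAP    -> [-9, 7, -9]
STORE 0 -> [-9, 7]
EQ      -> [0]
PUSH 10 -> [0, 10]
POP     -> [0]
PUSH 38 -> [0, 38]
OVER    -> [0, 38, 0]
PUSH -8 -> [0, 38, 0, -8]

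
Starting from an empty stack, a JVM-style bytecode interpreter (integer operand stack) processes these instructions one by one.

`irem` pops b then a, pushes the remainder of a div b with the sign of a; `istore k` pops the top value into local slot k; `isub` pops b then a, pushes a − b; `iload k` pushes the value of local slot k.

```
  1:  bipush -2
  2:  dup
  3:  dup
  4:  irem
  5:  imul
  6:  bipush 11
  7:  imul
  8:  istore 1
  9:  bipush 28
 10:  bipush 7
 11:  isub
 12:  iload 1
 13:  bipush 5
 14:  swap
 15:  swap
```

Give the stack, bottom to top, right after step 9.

[28]

bipush -2  [-2]
dup        [-2, -2]
dup        [-2, -2, -2]
irem       [-2, 0]
imul       [0]
bipush 11  [0, 11]
imul       [0]
istore 1   []
bipush 28  [28]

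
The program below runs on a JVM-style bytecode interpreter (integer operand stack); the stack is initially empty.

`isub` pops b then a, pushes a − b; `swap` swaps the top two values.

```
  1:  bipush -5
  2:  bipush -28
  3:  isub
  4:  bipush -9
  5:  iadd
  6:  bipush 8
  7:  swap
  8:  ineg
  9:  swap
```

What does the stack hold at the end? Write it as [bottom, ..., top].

[-14, 8]

bipush -5  : -5
bipush -28 : -5 -28
isub       : 23
bipush -9  : 23 -9
iadd       : 14
bipush 8   : 14 8
swap       : 8 14
ineg       : 8 -14
swap       : -14 8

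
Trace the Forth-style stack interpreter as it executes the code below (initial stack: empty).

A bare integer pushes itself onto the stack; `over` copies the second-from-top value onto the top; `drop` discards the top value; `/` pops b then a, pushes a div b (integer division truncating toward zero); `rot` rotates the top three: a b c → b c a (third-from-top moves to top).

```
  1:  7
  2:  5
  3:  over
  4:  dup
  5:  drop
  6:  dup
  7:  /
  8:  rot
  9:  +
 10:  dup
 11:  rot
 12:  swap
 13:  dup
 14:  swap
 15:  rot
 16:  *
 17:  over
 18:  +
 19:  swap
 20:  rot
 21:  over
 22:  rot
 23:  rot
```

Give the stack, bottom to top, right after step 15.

[8, 8, 8, 5]

7    : [7]
5    : [7, 5]
over : [7, 5, 7]
dup  : [7, 5, 7, 7]
drop : [7, 5, 7]
dup  : [7, 5, 7, 7]
/    : [7, 5, 1]
rot  : [5, 1, 7]
+    : [5, 8]
dup  : [5, 8, 8]
rot  : [8, 8, 5]
swap : [8, 5, 8]
dup  : [8, 5, 8, 8]
swap : [8, 5, 8, 8]
rot  : [8, 8, 8, 5]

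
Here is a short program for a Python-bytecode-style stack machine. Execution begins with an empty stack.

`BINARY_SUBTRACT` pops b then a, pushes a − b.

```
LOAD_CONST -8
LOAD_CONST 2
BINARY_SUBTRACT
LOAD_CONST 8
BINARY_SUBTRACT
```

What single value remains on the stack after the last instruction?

LOAD_CONST -8   : [-8]
LOAD_CONST 2    : [-8, 2]
BINARY_SUBTRACT : [-10]
LOAD_CONST 8    : [-10, 8]
BINARY_SUBTRACT : [-18]

-18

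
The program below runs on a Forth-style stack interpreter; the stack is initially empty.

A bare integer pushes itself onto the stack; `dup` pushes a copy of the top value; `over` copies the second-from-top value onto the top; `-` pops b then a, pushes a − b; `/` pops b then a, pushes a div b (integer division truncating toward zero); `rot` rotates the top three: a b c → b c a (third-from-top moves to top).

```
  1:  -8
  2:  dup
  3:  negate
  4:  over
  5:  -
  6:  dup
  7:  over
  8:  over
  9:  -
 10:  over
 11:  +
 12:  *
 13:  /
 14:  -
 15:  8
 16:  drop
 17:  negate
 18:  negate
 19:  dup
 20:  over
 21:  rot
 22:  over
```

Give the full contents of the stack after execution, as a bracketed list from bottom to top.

[-8, -8, -8, -8]

-8     : -8
dup    : -8 -8
negate : -8 8
over   : -8 8 -8
-      : -8 16
dup    : -8 16 16
over   : -8 16 16 16
over   : -8 16 16 16 16
-      : -8 16 16 0
over   : -8 16 16 0 16
+      : -8 16 16 16
*      : -8 16 256
/      : -8 0
-      : -8
8      : -8 8
drop   : -8
negate : 8
negate : -8
dup    : -8 -8
over   : -8 -8 -8
rot    : -8 -8 -8
over   : -8 -8 -8 -8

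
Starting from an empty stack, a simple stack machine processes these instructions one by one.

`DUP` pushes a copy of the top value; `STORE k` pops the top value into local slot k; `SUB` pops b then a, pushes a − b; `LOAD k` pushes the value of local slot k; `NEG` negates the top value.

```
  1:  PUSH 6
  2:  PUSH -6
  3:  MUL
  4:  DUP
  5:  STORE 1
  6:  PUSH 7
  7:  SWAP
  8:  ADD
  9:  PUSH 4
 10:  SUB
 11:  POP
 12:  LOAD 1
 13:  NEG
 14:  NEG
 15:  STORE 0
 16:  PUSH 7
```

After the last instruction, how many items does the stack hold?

PUSH 6  → [6]
PUSH -6 → [6, -6]
MUL     → [-36]
DUP     → [-36, -36]
STORE 1 → [-36]
PUSH 7  → [-36, 7]
SWAP    → [7, -36]
ADD     → [-29]
PUSH 4  → [-29, 4]
SUB     → [-33]
POP     → []
LOAD 1  → [-36]
NEG     → [36]
NEG     → [-36]
STORE 0 → []
PUSH 7  → [7]

1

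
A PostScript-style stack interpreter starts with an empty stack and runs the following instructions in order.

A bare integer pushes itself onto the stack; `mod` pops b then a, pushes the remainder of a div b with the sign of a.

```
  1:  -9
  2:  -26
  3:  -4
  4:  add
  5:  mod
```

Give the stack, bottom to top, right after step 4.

[-9, -30]

-9   -9
-26  -9 -26
-4   -9 -26 -4
add  -9 -30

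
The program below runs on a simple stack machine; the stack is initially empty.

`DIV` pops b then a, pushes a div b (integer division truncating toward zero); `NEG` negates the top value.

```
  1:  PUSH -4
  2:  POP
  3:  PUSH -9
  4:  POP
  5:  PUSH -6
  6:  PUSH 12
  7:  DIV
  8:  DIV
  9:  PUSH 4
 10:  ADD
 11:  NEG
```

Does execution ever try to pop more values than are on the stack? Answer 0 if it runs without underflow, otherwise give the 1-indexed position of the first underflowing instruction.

PUSH -4 : [-4]
POP     : []
PUSH -9 : [-9]
POP     : []
PUSH -6 : [-6]
PUSH 12 : [-6, 12]
DIV     : [0]
DIV  — needs 2 operands, stack has 1 → underflow

8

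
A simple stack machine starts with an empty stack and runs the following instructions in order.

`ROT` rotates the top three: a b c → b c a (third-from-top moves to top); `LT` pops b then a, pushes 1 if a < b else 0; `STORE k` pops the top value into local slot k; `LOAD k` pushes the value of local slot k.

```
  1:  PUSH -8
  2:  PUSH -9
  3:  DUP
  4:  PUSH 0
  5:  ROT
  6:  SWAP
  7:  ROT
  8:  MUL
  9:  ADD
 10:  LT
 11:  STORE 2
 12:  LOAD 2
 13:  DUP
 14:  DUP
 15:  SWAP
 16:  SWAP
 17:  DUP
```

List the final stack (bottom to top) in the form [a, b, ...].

PUSH -8 -> [-8]
PUSH -9 -> [-8, -9]
DUP     -> [-8, -9, -9]
PUSH 0  -> [-8, -9, -9, 0]
ROT     -> [-8, -9, 0, -9]
SWAP    -> [-8, -9, -9, 0]
ROT     -> [-8, -9, 0, -9]
MUL     -> [-8, -9, 0]
ADD     -> [-8, -9]
LT      -> [0]
STORE 2 -> []
LOAD 2  -> [0]
DUP     -> [0, 0]
DUP     -> [0, 0, 0]
SWAP    -> [0, 0, 0]
SWAP    -> [0, 0, 0]
DUP     -> [0, 0, 0, 0]

[0, 0, 0, 0]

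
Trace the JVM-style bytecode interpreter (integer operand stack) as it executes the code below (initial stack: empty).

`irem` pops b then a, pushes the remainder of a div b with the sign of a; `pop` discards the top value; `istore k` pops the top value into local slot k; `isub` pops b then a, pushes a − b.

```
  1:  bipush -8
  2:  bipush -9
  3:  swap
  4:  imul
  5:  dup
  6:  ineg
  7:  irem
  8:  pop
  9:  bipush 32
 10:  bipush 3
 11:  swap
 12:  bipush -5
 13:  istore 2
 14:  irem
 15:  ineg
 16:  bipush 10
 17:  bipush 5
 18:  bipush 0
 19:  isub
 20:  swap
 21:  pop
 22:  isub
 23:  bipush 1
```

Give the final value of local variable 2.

-5

bipush -8 → -8
bipush -9 → -8 -9
swap      → -9 -8
imul      → 72
dup       → 72 72
ineg      → 72 -72
irem      → 0
pop       → (empty)
bipush 32 → 32
bipush 3  → 32 3
swap      → 3 32
bipush -5 → 3 32 -5
istore 2  → 3 32
irem      → 3
ineg      → -3
bipush 10 → -3 10
bipush 5  → -3 10 5
bipush 0  → -3 10 5 0
isub      → -3 10 5
swap      → -3 5 10
pop       → -3 5
isub      → -8
bipush 1  → -8 1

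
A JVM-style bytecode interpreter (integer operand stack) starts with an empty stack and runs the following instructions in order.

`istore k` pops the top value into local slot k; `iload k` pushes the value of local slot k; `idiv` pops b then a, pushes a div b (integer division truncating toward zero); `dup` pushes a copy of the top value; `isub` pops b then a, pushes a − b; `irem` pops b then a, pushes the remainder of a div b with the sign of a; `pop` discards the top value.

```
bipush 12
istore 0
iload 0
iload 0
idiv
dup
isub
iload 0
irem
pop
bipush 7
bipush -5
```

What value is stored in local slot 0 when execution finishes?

12

bipush 12  12
istore 0   (empty)
iload 0    12
iload 0    12 12
idiv       1
dup        1 1
isub       0
iload 0    0 12
irem       0
pop        (empty)
bipush 7   7
bipush -5  7 -5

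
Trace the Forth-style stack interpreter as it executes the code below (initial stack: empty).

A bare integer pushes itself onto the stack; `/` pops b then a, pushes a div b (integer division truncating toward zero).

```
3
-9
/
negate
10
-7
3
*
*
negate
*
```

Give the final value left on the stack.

3      : 3
-9     : 3 -9
/      : 0
negate : 0
10     : 0 10
-7     : 0 10 -7
3      : 0 10 -7 3
*      : 0 10 -21
*      : 0 -210
negate : 0 210
*      : 0

0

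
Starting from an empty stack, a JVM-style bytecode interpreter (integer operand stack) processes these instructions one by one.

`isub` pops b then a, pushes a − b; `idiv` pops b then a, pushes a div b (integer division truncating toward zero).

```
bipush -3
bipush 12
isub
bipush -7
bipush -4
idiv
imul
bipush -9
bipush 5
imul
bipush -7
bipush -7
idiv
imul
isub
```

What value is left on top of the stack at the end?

bipush -3  [-3]
bipush 12  [-3, 12]
isub       [-15]
bipush -7  [-15, -7]
bipush -4  [-15, -7, -4]
idiv       [-15, 1]
imul       [-15]
bipush -9  [-15, -9]
bipush 5   [-15, -9, 5]
imul       [-15, -45]
bipush -7  [-15, -45, -7]
bipush -7  [-15, -45, -7, -7]
idiv       [-15, -45, 1]
imul       [-15, -45]
isub       [30]

30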